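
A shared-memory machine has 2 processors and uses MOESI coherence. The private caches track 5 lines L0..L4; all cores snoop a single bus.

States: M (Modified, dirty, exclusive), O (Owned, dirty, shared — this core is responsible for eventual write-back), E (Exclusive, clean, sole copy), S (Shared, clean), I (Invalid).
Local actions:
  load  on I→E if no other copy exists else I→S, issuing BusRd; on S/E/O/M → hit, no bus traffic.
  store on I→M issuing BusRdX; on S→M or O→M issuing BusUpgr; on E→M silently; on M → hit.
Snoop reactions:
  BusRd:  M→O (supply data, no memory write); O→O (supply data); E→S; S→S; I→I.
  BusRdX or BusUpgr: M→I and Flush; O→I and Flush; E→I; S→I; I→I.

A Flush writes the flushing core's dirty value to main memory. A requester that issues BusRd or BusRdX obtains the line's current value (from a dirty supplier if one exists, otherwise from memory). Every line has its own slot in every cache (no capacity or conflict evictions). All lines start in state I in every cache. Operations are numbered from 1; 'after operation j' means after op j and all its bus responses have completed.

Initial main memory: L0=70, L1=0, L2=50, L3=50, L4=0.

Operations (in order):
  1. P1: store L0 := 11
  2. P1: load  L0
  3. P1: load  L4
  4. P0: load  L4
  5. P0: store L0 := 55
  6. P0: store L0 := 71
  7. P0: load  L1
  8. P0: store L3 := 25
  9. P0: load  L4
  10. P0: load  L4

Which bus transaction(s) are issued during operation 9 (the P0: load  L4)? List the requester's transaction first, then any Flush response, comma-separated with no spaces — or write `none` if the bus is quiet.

1. P1: store L0 := 11  bus=[BusRdX]  L0: P0=I P1=M  mem[L0]=70
2. P1: load  L0  bus=[-]  L0: P0=I P1=M  mem[L0]=70
3. P1: load  L4  bus=[BusRd]  L4: P0=I P1=E  mem[L4]=0
4. P0: load  L4  bus=[BusRd]  L4: P0=S P1=S  mem[L4]=0
5. P0: store L0 := 55  bus=[BusRdX,Flush]  L0: P0=M P1=I  mem[L0]=11
6. P0: store L0 := 71  bus=[-]  L0: P0=M P1=I  mem[L0]=11
7. P0: load  L1  bus=[BusRd]  L1: P0=E P1=I  mem[L1]=0
8. P0: store L3 := 25  bus=[BusRdX]  L3: P0=M P1=I  mem[L3]=50
9. P0: load  L4  bus=[-]  L4: P0=S P1=S  mem[L4]=0
10. P0: load  L4  bus=[-]  L4: P0=S P1=S  mem[L4]=0

bus = none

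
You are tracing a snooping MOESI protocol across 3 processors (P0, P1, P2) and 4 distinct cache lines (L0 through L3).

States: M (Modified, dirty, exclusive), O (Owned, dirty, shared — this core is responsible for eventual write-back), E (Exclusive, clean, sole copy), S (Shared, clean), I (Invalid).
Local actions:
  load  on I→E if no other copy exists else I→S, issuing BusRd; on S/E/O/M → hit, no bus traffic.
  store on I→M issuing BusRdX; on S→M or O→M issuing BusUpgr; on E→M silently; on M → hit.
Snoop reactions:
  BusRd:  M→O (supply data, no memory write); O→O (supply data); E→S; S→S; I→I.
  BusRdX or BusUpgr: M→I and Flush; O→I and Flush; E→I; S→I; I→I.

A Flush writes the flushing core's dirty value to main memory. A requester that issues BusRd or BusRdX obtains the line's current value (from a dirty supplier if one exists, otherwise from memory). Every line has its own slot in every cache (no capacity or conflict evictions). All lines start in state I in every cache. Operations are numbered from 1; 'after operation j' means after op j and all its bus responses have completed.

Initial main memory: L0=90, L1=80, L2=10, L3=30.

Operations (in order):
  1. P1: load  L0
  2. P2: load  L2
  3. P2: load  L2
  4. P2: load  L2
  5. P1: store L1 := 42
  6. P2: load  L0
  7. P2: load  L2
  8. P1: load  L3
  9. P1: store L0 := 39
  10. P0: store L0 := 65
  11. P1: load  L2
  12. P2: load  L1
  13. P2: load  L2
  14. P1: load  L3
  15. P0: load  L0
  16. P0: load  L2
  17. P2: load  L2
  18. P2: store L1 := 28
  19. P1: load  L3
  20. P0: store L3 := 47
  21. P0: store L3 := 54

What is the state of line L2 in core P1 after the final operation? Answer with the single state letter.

state = S

1. P1: load  L0  bus=[BusRd]  L0: P0=I P1=E P2=I  mem[L0]=90
2. P2: load  L2  bus=[BusRd]  L2: P0=I P1=I P2=E  mem[L2]=10
3. P2: load  L2  bus=[-]  L2: P0=I P1=I P2=E  mem[L2]=10
4. P2: load  L2  bus=[-]  L2: P0=I P1=I P2=E  mem[L2]=10
5. P1: store L1 := 42  bus=[BusRdX]  L1: P0=I P1=M P2=I  mem[L1]=80
6. P2: load  L0  bus=[BusRd]  L0: P0=I P1=S P2=S  mem[L0]=90
7. P2: load  L2  bus=[-]  L2: P0=I P1=I P2=E  mem[L2]=10
8. P1: load  L3  bus=[BusRd]  L3: P0=I P1=E P2=I  mem[L3]=30
9. P1: store L0 := 39  bus=[BusUpgr]  L0: P0=I P1=M P2=I  mem[L0]=90
10. P0: store L0 := 65  bus=[BusRdX,Flush]  L0: P0=M P1=I P2=I  mem[L0]=39
11. P1: load  L2  bus=[BusRd]  L2: P0=I P1=S P2=S  mem[L2]=10
12. P2: load  L1  bus=[BusRd]  L1: P0=I P1=O P2=S  mem[L1]=80
13. P2: load  L2  bus=[-]  L2: P0=I P1=S P2=S  mem[L2]=10
14. P1: load  L3  bus=[-]  L3: P0=I P1=E P2=I  mem[L3]=30
15. P0: load  L0  bus=[-]  L0: P0=M P1=I P2=I  mem[L0]=39
16. P0: load  L2  bus=[BusRd]  L2: P0=S P1=S P2=S  mem[L2]=10
17. P2: load  L2  bus=[-]  L2: P0=S P1=S P2=S  mem[L2]=10
18. P2: store L1 := 28  bus=[BusUpgr,Flush]  L1: P0=I P1=I P2=M  mem[L1]=42
19. P1: load  L3  bus=[-]  L3: P0=I P1=E P2=I  mem[L3]=30
20. P0: store L3 := 47  bus=[BusRdX]  L3: P0=M P1=I P2=I  mem[L3]=30
21. P0: store L3 := 54  bus=[-]  L3: P0=M P1=I P2=I  mem[L3]=30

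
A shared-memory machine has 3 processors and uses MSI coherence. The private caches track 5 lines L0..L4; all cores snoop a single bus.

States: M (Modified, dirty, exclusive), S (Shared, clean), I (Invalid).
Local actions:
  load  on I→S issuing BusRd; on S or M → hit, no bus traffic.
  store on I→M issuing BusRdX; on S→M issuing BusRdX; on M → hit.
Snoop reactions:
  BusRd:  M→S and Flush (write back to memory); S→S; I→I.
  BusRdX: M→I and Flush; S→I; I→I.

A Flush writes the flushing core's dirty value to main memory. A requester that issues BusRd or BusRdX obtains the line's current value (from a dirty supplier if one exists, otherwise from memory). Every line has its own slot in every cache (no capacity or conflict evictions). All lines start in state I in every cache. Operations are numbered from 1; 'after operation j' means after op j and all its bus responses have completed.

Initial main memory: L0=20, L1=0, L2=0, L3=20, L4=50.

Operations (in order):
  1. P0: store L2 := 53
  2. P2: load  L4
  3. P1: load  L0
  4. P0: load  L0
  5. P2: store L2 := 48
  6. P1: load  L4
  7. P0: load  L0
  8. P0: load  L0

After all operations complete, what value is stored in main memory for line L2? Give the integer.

memory[L2] = 53

1. P0: store L2 := 53  bus=[BusRdX]  L2: P0=M P1=I P2=I  mem[L2]=0
2. P2: load  L4  bus=[BusRd]  L4: P0=I P1=I P2=S  mem[L4]=50
3. P1: load  L0  bus=[BusRd]  L0: P0=I P1=S P2=I  mem[L0]=20
4. P0: load  L0  bus=[BusRd]  L0: P0=S P1=S P2=I  mem[L0]=20
5. P2: store L2 := 48  bus=[BusRdX,Flush]  L2: P0=I P1=I P2=M  mem[L2]=53
6. P1: load  L4  bus=[BusRd]  L4: P0=I P1=S P2=S  mem[L4]=50
7. P0: load  L0  bus=[-]  L0: P0=S P1=S P2=I  mem[L0]=20
8. P0: load  L0  bus=[-]  L0: P0=S P1=S P2=I  mem[L0]=20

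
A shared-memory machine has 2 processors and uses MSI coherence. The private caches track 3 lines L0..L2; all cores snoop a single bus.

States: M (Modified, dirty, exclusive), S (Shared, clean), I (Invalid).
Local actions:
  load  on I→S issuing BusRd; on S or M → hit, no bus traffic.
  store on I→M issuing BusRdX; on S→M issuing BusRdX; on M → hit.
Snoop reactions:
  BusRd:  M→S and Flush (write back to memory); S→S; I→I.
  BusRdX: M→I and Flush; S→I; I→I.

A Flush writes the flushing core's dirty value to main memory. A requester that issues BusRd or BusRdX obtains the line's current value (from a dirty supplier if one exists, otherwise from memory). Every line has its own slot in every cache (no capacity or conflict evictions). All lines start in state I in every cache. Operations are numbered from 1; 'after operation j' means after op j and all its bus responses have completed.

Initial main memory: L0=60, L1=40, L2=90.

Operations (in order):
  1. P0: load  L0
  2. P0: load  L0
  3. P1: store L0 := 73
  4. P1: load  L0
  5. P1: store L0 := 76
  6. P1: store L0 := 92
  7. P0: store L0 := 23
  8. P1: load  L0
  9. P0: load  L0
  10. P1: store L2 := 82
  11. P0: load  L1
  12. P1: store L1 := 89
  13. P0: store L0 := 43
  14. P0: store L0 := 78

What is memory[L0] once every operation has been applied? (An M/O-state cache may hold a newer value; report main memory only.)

memory[L0] = 23

1. P0: load  L0  bus=[BusRd]  L0: P0=S P1=I  mem[L0]=60
2. P0: load  L0  bus=[-]  L0: P0=S P1=I  mem[L0]=60
3. P1: store L0 := 73  bus=[BusRdX]  L0: P0=I P1=M  mem[L0]=60
4. P1: load  L0  bus=[-]  L0: P0=I P1=M  mem[L0]=60
5. P1: store L0 := 76  bus=[-]  L0: P0=I P1=M  mem[L0]=60
6. P1: store L0 := 92  bus=[-]  L0: P0=I P1=M  mem[L0]=60
7. P0: store L0 := 23  bus=[BusRdX,Flush]  L0: P0=M P1=I  mem[L0]=92
8. P1: load  L0  bus=[BusRd,Flush]  L0: P0=S P1=S  mem[L0]=23
9. P0: load  L0  bus=[-]  L0: P0=S P1=S  mem[L0]=23
10. P1: store L2 := 82  bus=[BusRdX]  L2: P0=I P1=M  mem[L2]=90
11. P0: load  L1  bus=[BusRd]  L1: P0=S P1=I  mem[L1]=40
12. P1: store L1 := 89  bus=[BusRdX]  L1: P0=I P1=M  mem[L1]=40
13. P0: store L0 := 43  bus=[BusRdX]  L0: P0=M P1=I  mem[L0]=23
14. P0: store L0 := 78  bus=[-]  L0: P0=M P1=I  mem[L0]=23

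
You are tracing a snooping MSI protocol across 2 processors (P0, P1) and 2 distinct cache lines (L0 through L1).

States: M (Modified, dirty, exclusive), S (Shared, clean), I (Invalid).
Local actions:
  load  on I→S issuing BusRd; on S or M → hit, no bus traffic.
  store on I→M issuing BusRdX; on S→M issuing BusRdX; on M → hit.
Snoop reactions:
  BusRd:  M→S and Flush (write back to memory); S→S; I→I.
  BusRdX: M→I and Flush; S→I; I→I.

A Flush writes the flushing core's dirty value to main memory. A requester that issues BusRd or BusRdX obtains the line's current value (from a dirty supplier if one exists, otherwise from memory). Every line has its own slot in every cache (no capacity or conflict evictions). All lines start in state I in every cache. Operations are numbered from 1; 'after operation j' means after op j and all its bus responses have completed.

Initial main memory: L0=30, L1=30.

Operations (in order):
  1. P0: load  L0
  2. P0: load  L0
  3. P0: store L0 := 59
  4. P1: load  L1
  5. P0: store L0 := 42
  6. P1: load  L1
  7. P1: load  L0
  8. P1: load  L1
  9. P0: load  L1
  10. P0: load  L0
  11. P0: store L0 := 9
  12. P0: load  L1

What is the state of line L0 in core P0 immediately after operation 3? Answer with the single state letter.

  op1 P0: load  L0 → S/I on L0; bus BusRd; mem=30
  op2 P0: load  L0 → S/I on L0; bus (none); mem=30
  op3 P0: store L0 := 59 → M/I on L0; bus BusRdX; mem=30
  op4 P1: load  L1 → I/S on L1; bus BusRd; mem=30
  op5 P0: store L0 := 42 → M/I on L0; bus (none); mem=30
  op6 P1: load  L1 → I/S on L1; bus (none); mem=30
  op7 P1: load  L0 → S/S on L0; bus BusRd Flush; mem=42
  op8 P1: load  L1 → I/S on L1; bus (none); mem=30
  op9 P0: load  L1 → S/S on L1; bus BusRd; mem=30
  op10 P0: load  L0 → S/S on L0; bus (none); mem=42
  op11 P0: store L0 := 9 → M/I on L0; bus BusRdX; mem=42
  op12 P0: load  L1 → S/S on L1; bus (none); mem=30

state = M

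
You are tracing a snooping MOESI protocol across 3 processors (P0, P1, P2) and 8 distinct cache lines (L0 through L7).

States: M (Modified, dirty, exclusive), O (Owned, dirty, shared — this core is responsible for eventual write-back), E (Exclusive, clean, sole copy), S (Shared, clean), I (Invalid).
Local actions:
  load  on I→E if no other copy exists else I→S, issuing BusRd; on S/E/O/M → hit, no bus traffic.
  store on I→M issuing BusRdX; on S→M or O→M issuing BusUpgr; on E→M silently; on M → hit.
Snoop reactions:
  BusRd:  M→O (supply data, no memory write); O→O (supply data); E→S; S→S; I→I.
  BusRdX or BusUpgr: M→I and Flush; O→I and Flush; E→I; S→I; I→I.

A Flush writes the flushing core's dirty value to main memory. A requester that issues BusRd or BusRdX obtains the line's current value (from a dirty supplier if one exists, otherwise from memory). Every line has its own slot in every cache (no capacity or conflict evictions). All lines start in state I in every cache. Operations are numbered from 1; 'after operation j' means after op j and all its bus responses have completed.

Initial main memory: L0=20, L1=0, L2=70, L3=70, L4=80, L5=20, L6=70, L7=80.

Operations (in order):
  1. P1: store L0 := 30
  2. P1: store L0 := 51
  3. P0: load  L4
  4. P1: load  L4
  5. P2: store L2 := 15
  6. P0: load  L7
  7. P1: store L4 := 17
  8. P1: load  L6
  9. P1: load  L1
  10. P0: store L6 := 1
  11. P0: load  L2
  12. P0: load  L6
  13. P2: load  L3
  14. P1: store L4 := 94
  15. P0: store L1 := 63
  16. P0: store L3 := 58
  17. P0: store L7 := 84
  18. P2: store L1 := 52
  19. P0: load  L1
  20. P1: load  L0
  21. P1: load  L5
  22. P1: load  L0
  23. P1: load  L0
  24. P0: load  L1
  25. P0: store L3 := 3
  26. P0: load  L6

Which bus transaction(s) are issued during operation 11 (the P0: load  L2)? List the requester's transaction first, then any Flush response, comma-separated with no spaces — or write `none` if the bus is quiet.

bus = BusRd

[1] P1: store L0 := 30 | P0:I, P1:M(30), P2:I | bus: BusRdX
[2] P1: store L0 := 51 | P0:I, P1:M(51), P2:I | bus: none
[3] P0: load  L4 | P0:E(80), P1:I, P2:I | bus: BusRd
[4] P1: load  L4 | P0:S(80), P1:S(80), P2:I | bus: BusRd
[5] P2: store L2 := 15 | P0:I, P1:I, P2:M(15) | bus: BusRdX
[6] P0: load  L7 | P0:E(80), P1:I, P2:I | bus: BusRd
[7] P1: store L4 := 17 | P0:I, P1:M(17), P2:I | bus: BusUpgr
[8] P1: load  L6 | P0:I, P1:E(70), P2:I | bus: BusRd
[9] P1: load  L1 | P0:I, P1:E(0), P2:I | bus: BusRd
[10] P0: store L6 := 1 | P0:M(1), P1:I, P2:I | bus: BusRdX
[11] P0: load  L2 | P0:S(15), P1:I, P2:O(15) | bus: BusRd
[12] P0: load  L6 | P0:M(1), P1:I, P2:I | bus: none
[13] P2: load  L3 | P0:I, P1:I, P2:E(70) | bus: BusRd
[14] P1: store L4 := 94 | P0:I, P1:M(94), P2:I | bus: none
[15] P0: store L1 := 63 | P0:M(63), P1:I, P2:I | bus: BusRdX
[16] P0: store L3 := 58 | P0:M(58), P1:I, P2:I | bus: BusRdX
[17] P0: store L7 := 84 | P0:M(84), P1:I, P2:I | bus: none
[18] P2: store L1 := 52 | P0:I, P1:I, P2:M(52) | bus: BusRdX,Flush
[19] P0: load  L1 | P0:S(52), P1:I, P2:O(52) | bus: BusRd
[20] P1: load  L0 | P0:I, P1:M(51), P2:I | bus: none
[21] P1: load  L5 | P0:I, P1:E(20), P2:I | bus: BusRd
[22] P1: load  L0 | P0:I, P1:M(51), P2:I | bus: none
[23] P1: load  L0 | P0:I, P1:M(51), P2:I | bus: none
[24] P0: load  L1 | P0:S(52), P1:I, P2:O(52) | bus: none
[25] P0: store L3 := 3 | P0:M(3), P1:I, P2:I | bus: none
[26] P0: load  L6 | P0:M(1), P1:I, P2:I | bus: none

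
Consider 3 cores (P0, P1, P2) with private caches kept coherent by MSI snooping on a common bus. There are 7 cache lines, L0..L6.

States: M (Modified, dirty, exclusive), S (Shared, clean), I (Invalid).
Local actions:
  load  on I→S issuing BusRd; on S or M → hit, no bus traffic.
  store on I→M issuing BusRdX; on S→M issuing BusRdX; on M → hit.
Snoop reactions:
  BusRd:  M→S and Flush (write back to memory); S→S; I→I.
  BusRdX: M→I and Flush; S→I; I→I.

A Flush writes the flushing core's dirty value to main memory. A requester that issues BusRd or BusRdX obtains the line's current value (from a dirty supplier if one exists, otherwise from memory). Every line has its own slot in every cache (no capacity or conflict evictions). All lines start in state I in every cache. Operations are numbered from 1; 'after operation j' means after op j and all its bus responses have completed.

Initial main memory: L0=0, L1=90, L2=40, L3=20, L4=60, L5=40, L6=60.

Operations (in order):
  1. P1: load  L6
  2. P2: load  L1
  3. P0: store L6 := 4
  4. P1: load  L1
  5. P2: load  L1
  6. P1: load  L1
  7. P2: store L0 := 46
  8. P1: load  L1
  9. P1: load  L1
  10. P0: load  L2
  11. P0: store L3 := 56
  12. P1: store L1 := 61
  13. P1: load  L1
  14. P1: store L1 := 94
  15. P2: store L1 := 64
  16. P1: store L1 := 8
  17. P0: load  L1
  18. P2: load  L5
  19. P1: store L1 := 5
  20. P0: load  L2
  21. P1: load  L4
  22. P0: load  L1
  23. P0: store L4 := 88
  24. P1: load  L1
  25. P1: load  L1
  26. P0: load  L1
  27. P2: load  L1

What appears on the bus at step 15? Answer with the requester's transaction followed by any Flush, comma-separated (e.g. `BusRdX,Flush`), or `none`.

bus = BusRdX,Flush

step 1: P1: load  L6  ⟶  ISI  (L6)  txn=BusRd  M[L6]=60
step 2: P2: load  L1  ⟶  IIS  (L1)  txn=BusRd  M[L1]=90
step 3: P0: store L6 := 4  ⟶  MII  (L6)  txn=BusRdX  M[L6]=60
step 4: P1: load  L1  ⟶  ISS  (L1)  txn=BusRd  M[L1]=90
step 5: P2: load  L1  ⟶  ISS  (L1)  txn=∅  M[L1]=90
step 6: P1: load  L1  ⟶  ISS  (L1)  txn=∅  M[L1]=90
step 7: P2: store L0 := 46  ⟶  IIM  (L0)  txn=BusRdX  M[L0]=0
step 8: P1: load  L1  ⟶  ISS  (L1)  txn=∅  M[L1]=90
step 9: P1: load  L1  ⟶  ISS  (L1)  txn=∅  M[L1]=90
step 10: P0: load  L2  ⟶  SII  (L2)  txn=BusRd  M[L2]=40
step 11: P0: store L3 := 56  ⟶  MII  (L3)  txn=BusRdX  M[L3]=20
step 12: P1: store L1 := 61  ⟶  IMI  (L1)  txn=BusRdX  M[L1]=90
step 13: P1: load  L1  ⟶  IMI  (L1)  txn=∅  M[L1]=90
step 14: P1: store L1 := 94  ⟶  IMI  (L1)  txn=∅  M[L1]=90
step 15: P2: store L1 := 64  ⟶  IIM  (L1)  txn=BusRdX+Flush  M[L1]=94
step 16: P1: store L1 := 8  ⟶  IMI  (L1)  txn=BusRdX+Flush  M[L1]=64
step 17: P0: load  L1  ⟶  SSI  (L1)  txn=BusRd+Flush  M[L1]=8
step 18: P2: load  L5  ⟶  IIS  (L5)  txn=BusRd  M[L5]=40
step 19: P1: store L1 := 5  ⟶  IMI  (L1)  txn=BusRdX  M[L1]=8
step 20: P0: load  L2  ⟶  SII  (L2)  txn=∅  M[L2]=40
step 21: P1: load  L4  ⟶  ISI  (L4)  txn=BusRd  M[L4]=60
step 22: P0: load  L1  ⟶  SSI  (L1)  txn=BusRd+Flush  M[L1]=5
step 23: P0: store L4 := 88  ⟶  MII  (L4)  txn=BusRdX  M[L4]=60
step 24: P1: load  L1  ⟶  SSI  (L1)  txn=∅  M[L1]=5
step 25: P1: load  L1  ⟶  SSI  (L1)  txn=∅  M[L1]=5
step 26: P0: load  L1  ⟶  SSI  (L1)  txn=∅  M[L1]=5
step 27: P2: load  L1  ⟶  SSS  (L1)  txn=BusRd  M[L1]=5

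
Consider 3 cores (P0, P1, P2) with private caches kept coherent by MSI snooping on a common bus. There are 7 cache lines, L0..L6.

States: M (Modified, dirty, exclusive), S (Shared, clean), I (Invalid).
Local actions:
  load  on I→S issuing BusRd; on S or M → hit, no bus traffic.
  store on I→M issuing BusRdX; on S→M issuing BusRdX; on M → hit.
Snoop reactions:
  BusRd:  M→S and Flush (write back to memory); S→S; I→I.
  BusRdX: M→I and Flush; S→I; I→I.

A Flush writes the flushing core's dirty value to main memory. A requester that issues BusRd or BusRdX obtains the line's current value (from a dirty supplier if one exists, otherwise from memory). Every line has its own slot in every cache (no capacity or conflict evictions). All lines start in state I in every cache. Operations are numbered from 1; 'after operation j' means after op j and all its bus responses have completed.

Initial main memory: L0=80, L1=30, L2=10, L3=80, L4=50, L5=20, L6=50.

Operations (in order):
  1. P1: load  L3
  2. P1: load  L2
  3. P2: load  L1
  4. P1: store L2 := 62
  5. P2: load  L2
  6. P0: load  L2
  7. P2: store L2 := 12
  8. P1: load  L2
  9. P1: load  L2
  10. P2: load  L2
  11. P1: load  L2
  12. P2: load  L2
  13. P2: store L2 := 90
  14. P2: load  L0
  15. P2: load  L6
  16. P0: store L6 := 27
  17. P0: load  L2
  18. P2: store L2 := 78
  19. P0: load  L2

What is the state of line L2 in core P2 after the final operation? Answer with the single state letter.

state = S

  op1 P1: load  L3 → I/S/I on L3; bus BusRd; mem=80
  op2 P1: load  L2 → I/S/I on L2; bus BusRd; mem=10
  op3 P2: load  L1 → I/I/S on L1; bus BusRd; mem=30
  op4 P1: store L2 := 62 → I/M/I on L2; bus BusRdX; mem=10
  op5 P2: load  L2 → I/S/S on L2; bus BusRd Flush; mem=62
  op6 P0: load  L2 → S/S/S on L2; bus BusRd; mem=62
  op7 P2: store L2 := 12 → I/I/M on L2; bus BusRdX; mem=62
  op8 P1: load  L2 → I/S/S on L2; bus BusRd Flush; mem=12
  op9 P1: load  L2 → I/S/S on L2; bus (none); mem=12
  op10 P2: load  L2 → I/S/S on L2; bus (none); mem=12
  op11 P1: load  L2 → I/S/S on L2; bus (none); mem=12
  op12 P2: load  L2 → I/S/S on L2; bus (none); mem=12
  op13 P2: store L2 := 90 → I/I/M on L2; bus BusRdX; mem=12
  op14 P2: load  L0 → I/I/S on L0; bus BusRd; mem=80
  op15 P2: load  L6 → I/I/S on L6; bus BusRd; mem=50
  op16 P0: store L6 := 27 → M/I/I on L6; bus BusRdX; mem=50
  op17 P0: load  L2 → S/I/S on L2; bus BusRd Flush; mem=90
  op18 P2: store L2 := 78 → I/I/M on L2; bus BusRdX; mem=90
  op19 P0: load  L2 → S/I/S on L2; bus BusRd Flush; mem=78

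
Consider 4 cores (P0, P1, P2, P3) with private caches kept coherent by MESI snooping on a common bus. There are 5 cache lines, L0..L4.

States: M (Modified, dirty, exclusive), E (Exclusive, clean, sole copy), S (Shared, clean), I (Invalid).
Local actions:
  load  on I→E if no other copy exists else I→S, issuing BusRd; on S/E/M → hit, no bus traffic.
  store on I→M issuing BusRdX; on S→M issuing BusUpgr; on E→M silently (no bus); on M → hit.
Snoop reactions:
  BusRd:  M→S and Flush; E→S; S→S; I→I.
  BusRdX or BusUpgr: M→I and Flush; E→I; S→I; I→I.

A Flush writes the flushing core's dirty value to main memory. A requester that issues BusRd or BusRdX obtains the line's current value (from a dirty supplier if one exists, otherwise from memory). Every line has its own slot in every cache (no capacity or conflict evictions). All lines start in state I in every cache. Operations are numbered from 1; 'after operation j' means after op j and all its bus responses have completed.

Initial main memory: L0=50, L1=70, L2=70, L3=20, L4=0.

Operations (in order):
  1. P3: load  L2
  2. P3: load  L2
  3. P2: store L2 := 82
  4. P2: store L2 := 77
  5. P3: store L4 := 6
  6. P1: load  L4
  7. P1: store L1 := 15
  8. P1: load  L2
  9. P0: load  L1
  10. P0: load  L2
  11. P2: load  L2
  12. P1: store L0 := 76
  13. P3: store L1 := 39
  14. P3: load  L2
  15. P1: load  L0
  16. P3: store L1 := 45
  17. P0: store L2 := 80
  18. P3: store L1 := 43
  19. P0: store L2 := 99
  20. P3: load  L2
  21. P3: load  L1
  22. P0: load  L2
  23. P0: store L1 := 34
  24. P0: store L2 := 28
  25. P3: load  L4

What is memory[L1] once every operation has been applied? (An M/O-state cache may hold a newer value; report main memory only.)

step 1: P3: load  L2  ⟶  IIIE  (L2)  txn=BusRd  M[L2]=70
step 2: P3: load  L2  ⟶  IIIE  (L2)  txn=∅  M[L2]=70
step 3: P2: store L2 := 82  ⟶  IIMI  (L2)  txn=BusRdX  M[L2]=70
step 4: P2: store L2 := 77  ⟶  IIMI  (L2)  txn=∅  M[L2]=70
step 5: P3: store L4 := 6  ⟶  IIIM  (L4)  txn=BusRdX  M[L4]=0
step 6: P1: load  L4  ⟶  ISIS  (L4)  txn=BusRd+Flush  M[L4]=6
step 7: P1: store L1 := 15  ⟶  IMII  (L1)  txn=BusRdX  M[L1]=70
step 8: P1: load  L2  ⟶  ISSI  (L2)  txn=BusRd+Flush  M[L2]=77
step 9: P0: load  L1  ⟶  SSII  (L1)  txn=BusRd+Flush  M[L1]=15
step 10: P0: load  L2  ⟶  SSSI  (L2)  txn=BusRd  M[L2]=77
step 11: P2: load  L2  ⟶  SSSI  (L2)  txn=∅  M[L2]=77
step 12: P1: store L0 := 76  ⟶  IMII  (L0)  txn=BusRdX  M[L0]=50
step 13: P3: store L1 := 39  ⟶  IIIM  (L1)  txn=BusRdX  M[L1]=15
step 14: P3: load  L2  ⟶  SSSS  (L2)  txn=BusRd  M[L2]=77
step 15: P1: load  L0  ⟶  IMII  (L0)  txn=∅  M[L0]=50
step 16: P3: store L1 := 45  ⟶  IIIM  (L1)  txn=∅  M[L1]=15
step 17: P0: store L2 := 80  ⟶  MIII  (L2)  txn=BusUpgr  M[L2]=77
step 18: P3: store L1 := 43  ⟶  IIIM  (L1)  txn=∅  M[L1]=15
step 19: P0: store L2 := 99  ⟶  MIII  (L2)  txn=∅  M[L2]=77
step 20: P3: load  L2  ⟶  SIIS  (L2)  txn=BusRd+Flush  M[L2]=99
step 21: P3: load  L1  ⟶  IIIM  (L1)  txn=∅  M[L1]=15
step 22: P0: load  L2  ⟶  SIIS  (L2)  txn=∅  M[L2]=99
step 23: P0: store L1 := 34  ⟶  MIII  (L1)  txn=BusRdX+Flush  M[L1]=43
step 24: P0: store L2 := 28  ⟶  MIII  (L2)  txn=BusUpgr  M[L2]=99
step 25: P3: load  L4  ⟶  ISIS  (L4)  txn=∅  M[L4]=6

memory[L1] = 43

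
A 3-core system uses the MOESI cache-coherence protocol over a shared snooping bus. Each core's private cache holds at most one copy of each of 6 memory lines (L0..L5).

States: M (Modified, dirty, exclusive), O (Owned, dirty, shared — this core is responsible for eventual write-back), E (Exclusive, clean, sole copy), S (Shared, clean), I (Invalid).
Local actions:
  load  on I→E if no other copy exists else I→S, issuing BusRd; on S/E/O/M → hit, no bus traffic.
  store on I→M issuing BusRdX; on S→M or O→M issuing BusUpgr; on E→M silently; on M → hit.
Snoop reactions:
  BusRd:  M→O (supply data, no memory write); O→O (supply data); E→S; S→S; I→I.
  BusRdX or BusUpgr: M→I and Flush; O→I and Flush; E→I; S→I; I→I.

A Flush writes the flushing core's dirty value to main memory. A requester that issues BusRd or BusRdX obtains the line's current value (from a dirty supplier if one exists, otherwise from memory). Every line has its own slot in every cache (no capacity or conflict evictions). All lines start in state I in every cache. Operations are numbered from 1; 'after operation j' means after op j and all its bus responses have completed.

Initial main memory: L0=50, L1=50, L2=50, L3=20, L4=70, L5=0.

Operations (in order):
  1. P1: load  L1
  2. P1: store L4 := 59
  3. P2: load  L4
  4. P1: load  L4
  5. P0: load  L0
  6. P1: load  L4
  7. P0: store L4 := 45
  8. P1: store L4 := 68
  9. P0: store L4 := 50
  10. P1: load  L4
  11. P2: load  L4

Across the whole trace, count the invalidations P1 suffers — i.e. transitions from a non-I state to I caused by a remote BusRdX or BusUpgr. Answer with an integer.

step 1: P1: load  L1  ⟶  IEI  (L1)  txn=BusRd  M[L1]=50
step 2: P1: store L4 := 59  ⟶  IMI  (L4)  txn=BusRdX  M[L4]=70
step 3: P2: load  L4  ⟶  IOS  (L4)  txn=BusRd  M[L4]=70
step 4: P1: load  L4  ⟶  IOS  (L4)  txn=∅  M[L4]=70
step 5: P0: load  L0  ⟶  EII  (L0)  txn=BusRd  M[L0]=50
step 6: P1: load  L4  ⟶  IOS  (L4)  txn=∅  M[L4]=70
step 7: P0: store L4 := 45  ⟶  MII  (L4)  txn=BusRdX+Flush  M[L4]=59
step 8: P1: store L4 := 68  ⟶  IMI  (L4)  txn=BusRdX+Flush  M[L4]=45
step 9: P0: store L4 := 50  ⟶  MII  (L4)  txn=BusRdX+Flush  M[L4]=68
step 10: P1: load  L4  ⟶  OSI  (L4)  txn=BusRd  M[L4]=68
step 11: P2: load  L4  ⟶  OSS  (L4)  txn=BusRd  M[L4]=68

invalidations = 2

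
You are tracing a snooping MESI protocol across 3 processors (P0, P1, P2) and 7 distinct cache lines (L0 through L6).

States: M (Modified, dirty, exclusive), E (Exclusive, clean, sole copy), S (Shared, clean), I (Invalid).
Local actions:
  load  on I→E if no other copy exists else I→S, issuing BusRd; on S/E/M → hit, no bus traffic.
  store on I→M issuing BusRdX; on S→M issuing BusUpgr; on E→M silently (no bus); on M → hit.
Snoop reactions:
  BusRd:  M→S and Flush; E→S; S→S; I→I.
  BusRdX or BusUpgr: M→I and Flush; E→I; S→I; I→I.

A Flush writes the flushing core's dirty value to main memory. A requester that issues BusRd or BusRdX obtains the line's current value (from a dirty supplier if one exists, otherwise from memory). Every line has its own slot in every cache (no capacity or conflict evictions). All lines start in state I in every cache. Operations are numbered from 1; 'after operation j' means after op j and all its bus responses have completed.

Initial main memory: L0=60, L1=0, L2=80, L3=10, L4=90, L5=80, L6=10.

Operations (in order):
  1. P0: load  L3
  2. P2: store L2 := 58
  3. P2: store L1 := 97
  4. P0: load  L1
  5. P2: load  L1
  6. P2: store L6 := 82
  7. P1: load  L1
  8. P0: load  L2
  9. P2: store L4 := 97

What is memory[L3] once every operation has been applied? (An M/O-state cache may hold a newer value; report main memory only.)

memory[L3] = 10

step 1: P0: load  L3  ⟶  EII  (L3)  txn=BusRd  M[L3]=10
step 2: P2: store L2 := 58  ⟶  IIM  (L2)  txn=BusRdX  M[L2]=80
step 3: P2: store L1 := 97  ⟶  IIM  (L1)  txn=BusRdX  M[L1]=0
step 4: P0: load  L1  ⟶  SIS  (L1)  txn=BusRd+Flush  M[L1]=97
step 5: P2: load  L1  ⟶  SIS  (L1)  txn=∅  M[L1]=97
step 6: P2: store L6 := 82  ⟶  IIM  (L6)  txn=BusRdX  M[L6]=10
step 7: P1: load  L1  ⟶  SSS  (L1)  txn=BusRd  M[L1]=97
step 8: P0: load  L2  ⟶  SIS  (L2)  txn=BusRd+Flush  M[L2]=58
step 9: P2: store L4 := 97  ⟶  IIM  (L4)  txn=BusRdX  M[L4]=90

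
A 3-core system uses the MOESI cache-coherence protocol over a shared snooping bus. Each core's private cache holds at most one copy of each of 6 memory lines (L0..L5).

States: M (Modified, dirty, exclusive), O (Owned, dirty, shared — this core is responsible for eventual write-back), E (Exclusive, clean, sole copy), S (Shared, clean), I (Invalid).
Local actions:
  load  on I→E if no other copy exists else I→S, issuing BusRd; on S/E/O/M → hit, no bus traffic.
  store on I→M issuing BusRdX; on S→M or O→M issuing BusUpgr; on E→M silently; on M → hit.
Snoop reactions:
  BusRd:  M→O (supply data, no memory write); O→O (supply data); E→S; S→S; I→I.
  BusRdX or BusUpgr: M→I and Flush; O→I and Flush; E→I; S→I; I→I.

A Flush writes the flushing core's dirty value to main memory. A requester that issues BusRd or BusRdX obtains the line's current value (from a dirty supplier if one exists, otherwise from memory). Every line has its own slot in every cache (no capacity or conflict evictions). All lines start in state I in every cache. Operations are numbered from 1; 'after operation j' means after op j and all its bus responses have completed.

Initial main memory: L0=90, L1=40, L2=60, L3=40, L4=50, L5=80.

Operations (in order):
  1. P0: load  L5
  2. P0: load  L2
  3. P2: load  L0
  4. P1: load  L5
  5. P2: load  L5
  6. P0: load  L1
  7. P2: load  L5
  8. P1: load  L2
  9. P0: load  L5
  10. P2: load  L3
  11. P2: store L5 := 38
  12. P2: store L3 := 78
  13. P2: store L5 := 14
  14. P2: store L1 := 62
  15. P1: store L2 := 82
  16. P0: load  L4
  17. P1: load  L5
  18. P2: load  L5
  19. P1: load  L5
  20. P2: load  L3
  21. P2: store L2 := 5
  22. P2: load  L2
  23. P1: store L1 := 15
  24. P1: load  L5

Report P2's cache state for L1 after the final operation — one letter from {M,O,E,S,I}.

state = I

  op1 P0: load  L5 → E/I/I on L5; bus BusRd; mem=80
  op2 P0: load  L2 → E/I/I on L2; bus BusRd; mem=60
  op3 P2: load  L0 → I/I/E on L0; bus BusRd; mem=90
  op4 P1: load  L5 → S/S/I on L5; bus BusRd; mem=80
  op5 P2: load  L5 → S/S/S on L5; bus BusRd; mem=80
  op6 P0: load  L1 → E/I/I on L1; bus BusRd; mem=40
  op7 P2: load  L5 → S/S/S on L5; bus (none); mem=80
  op8 P1: load  L2 → S/S/I on L2; bus BusRd; mem=60
  op9 P0: load  L5 → S/S/S on L5; bus (none); mem=80
  op10 P2: load  L3 → I/I/E on L3; bus BusRd; mem=40
  op11 P2: store L5 := 38 → I/I/M on L5; bus BusUpgr; mem=80
  op12 P2: store L3 := 78 → I/I/M on L3; bus (none); mem=40
  op13 P2: store L5 := 14 → I/I/M on L5; bus (none); mem=80
  op14 P2: store L1 := 62 → I/I/M on L1; bus BusRdX; mem=40
  op15 P1: store L2 := 82 → I/M/I on L2; bus BusUpgr; mem=60
  op16 P0: load  L4 → E/I/I on L4; bus BusRd; mem=50
  op17 P1: load  L5 → I/S/O on L5; bus BusRd; mem=80
  op18 P2: load  L5 → I/S/O on L5; bus (none); mem=80
  op19 P1: load  L5 → I/S/O on L5; bus (none); mem=80
  op20 P2: load  L3 → I/I/M on L3; bus (none); mem=40
  op21 P2: store L2 := 5 → I/I/M on L2; bus BusRdX Flush; mem=82
  op22 P2: load  L2 → I/I/M on L2; bus (none); mem=82
  op23 P1: store L1 := 15 → I/M/I on L1; bus BusRdX Flush; mem=62
  op24 P1: load  L5 → I/S/O on L5; bus (none); mem=80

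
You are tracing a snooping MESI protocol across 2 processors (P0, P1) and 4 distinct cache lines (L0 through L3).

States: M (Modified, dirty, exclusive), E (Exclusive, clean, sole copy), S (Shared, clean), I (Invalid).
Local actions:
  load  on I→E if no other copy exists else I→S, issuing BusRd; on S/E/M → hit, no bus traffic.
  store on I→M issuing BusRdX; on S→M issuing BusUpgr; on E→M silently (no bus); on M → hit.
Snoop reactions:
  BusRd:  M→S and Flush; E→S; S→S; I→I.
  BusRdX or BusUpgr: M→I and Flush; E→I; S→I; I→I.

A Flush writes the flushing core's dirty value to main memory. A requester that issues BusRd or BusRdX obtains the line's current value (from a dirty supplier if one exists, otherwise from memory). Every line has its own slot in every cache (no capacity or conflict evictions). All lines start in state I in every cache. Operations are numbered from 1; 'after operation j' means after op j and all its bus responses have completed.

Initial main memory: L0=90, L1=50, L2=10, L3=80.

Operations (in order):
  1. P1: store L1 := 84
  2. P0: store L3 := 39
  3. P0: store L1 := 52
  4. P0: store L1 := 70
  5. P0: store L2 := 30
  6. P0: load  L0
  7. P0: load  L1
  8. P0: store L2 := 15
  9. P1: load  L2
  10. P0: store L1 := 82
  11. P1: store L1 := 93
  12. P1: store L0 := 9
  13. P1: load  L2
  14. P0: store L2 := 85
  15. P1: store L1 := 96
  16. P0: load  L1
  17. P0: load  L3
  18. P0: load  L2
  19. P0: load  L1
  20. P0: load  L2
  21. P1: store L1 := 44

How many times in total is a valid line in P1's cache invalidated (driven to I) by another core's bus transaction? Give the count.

invalidations = 2

1. P1: store L1 := 84  bus=[BusRdX]  L1: P0=I P1=M  mem[L1]=50
2. P0: store L3 := 39  bus=[BusRdX]  L3: P0=M P1=I  mem[L3]=80
3. P0: store L1 := 52  bus=[BusRdX,Flush]  L1: P0=M P1=I  mem[L1]=84
4. P0: store L1 := 70  bus=[-]  L1: P0=M P1=I  mem[L1]=84
5. P0: store L2 := 30  bus=[BusRdX]  L2: P0=M P1=I  mem[L2]=10
6. P0: load  L0  bus=[BusRd]  L0: P0=E P1=I  mem[L0]=90
7. P0: load  L1  bus=[-]  L1: P0=M P1=I  mem[L1]=84
8. P0: store L2 := 15  bus=[-]  L2: P0=M P1=I  mem[L2]=10
9. P1: load  L2  bus=[BusRd,Flush]  L2: P0=S P1=S  mem[L2]=15
10. P0: store L1 := 82  bus=[-]  L1: P0=M P1=I  mem[L1]=84
11. P1: store L1 := 93  bus=[BusRdX,Flush]  L1: P0=I P1=M  mem[L1]=82
12. P1: store L0 := 9  bus=[BusRdX]  L0: P0=I P1=M  mem[L0]=90
13. P1: load  L2  bus=[-]  L2: P0=S P1=S  mem[L2]=15
14. P0: store L2 := 85  bus=[BusUpgr]  L2: P0=M P1=I  mem[L2]=15
15. P1: store L1 := 96  bus=[-]  L1: P0=I P1=M  mem[L1]=82
16. P0: load  L1  bus=[BusRd,Flush]  L1: P0=S P1=S  mem[L1]=96
17. P0: load  L3  bus=[-]  L3: P0=M P1=I  mem[L3]=80
18. P0: load  L2  bus=[-]  L2: P0=M P1=I  mem[L2]=15
19. P0: load  L1  bus=[-]  L1: P0=S P1=S  mem[L1]=96
20. P0: load  L2  bus=[-]  L2: P0=M P1=I  mem[L2]=15
21. P1: store L1 := 44  bus=[BusUpgr]  L1: P0=I P1=M  mem[L1]=96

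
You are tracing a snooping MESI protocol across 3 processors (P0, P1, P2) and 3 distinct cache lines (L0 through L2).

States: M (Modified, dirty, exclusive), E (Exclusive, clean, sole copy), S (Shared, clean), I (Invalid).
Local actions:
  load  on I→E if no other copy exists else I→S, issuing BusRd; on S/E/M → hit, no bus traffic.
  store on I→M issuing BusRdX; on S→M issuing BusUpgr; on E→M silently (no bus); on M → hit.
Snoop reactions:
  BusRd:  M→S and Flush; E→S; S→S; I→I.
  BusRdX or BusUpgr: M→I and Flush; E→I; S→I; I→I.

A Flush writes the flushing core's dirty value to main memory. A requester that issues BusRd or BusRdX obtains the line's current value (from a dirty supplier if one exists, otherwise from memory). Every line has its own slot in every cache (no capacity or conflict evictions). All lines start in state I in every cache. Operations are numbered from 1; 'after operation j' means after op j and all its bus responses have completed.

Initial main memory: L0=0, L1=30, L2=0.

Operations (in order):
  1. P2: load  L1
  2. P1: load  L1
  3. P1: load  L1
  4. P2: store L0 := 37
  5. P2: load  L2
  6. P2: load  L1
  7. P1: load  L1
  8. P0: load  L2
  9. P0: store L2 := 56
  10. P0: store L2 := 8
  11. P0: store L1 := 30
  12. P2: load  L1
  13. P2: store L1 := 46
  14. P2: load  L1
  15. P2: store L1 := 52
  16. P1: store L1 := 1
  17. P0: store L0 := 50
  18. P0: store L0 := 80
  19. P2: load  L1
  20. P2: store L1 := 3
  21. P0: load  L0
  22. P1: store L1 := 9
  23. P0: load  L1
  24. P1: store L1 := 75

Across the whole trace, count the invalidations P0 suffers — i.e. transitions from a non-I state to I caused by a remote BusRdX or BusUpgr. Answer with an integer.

invalidations = 2

  op1 P2: load  L1 → I/I/E on L1; bus BusRd; mem=30
  op2 P1: load  L1 → I/S/S on L1; bus BusRd; mem=30
  op3 P1: load  L1 → I/S/S on L1; bus (none); mem=30
  op4 P2: store L0 := 37 → I/I/M on L0; bus BusRdX; mem=0
  op5 P2: load  L2 → I/I/E on L2; bus BusRd; mem=0
  op6 P2: load  L1 → I/S/S on L1; bus (none); mem=30
  op7 P1: load  L1 → I/S/S on L1; bus (none); mem=30
  op8 P0: load  L2 → S/I/S on L2; bus BusRd; mem=0
  op9 P0: store L2 := 56 → M/I/I on L2; bus BusUpgr; mem=0
  op10 P0: store L2 := 8 → M/I/I on L2; bus (none); mem=0
  op11 P0: store L1 := 30 → M/I/I on L1; bus BusRdX; mem=30
  op12 P2: load  L1 → S/I/S on L1; bus BusRd Flush; mem=30
  op13 P2: store L1 := 46 → I/I/M on L1; bus BusUpgr; mem=30
  op14 P2: load  L1 → I/I/M on L1; bus (none); mem=30
  op15 P2: store L1 := 52 → I/I/M on L1; bus (none); mem=30
  op16 P1: store L1 := 1 → I/M/I on L1; bus BusRdX Flush; mem=52
  op17 P0: store L0 := 50 → M/I/I on L0; bus BusRdX Flush; mem=37
  op18 P0: store L0 := 80 → M/I/I on L0; bus (none); mem=37
  op19 P2: load  L1 → I/S/S on L1; bus BusRd Flush; mem=1
  op20 P2: store L1 := 3 → I/I/M on L1; bus BusUpgr; mem=1
  op21 P0: load  L0 → M/I/I on L0; bus (none); mem=37
  op22 P1: store L1 := 9 → I/M/I on L1; bus BusRdX Flush; mem=3
  op23 P0: load  L1 → S/S/I on L1; bus BusRd Flush; mem=9
  op24 P1: store L1 := 75 → I/M/I on L1; bus BusUpgr; mem=9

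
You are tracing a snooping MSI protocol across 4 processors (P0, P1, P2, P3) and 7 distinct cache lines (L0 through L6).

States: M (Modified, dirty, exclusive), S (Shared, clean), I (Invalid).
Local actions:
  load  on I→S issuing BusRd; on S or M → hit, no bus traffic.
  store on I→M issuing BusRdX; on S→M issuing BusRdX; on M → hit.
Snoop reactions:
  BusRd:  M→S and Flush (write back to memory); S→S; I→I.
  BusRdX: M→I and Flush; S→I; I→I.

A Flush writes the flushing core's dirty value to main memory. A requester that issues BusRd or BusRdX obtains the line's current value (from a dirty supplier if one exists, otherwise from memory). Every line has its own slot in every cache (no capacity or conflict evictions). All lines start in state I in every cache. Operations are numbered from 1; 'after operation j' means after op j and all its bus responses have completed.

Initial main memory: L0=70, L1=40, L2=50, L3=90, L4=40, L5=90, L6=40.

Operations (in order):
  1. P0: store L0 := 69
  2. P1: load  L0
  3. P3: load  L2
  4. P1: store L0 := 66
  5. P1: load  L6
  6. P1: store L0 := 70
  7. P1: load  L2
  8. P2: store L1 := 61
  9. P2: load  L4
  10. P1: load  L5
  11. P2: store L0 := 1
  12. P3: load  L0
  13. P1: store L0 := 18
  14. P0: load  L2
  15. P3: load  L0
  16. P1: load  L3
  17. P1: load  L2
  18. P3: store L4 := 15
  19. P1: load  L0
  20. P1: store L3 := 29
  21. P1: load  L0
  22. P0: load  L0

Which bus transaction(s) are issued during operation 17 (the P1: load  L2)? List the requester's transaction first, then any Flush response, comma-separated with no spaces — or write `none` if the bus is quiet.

bus = none

[1] P0: store L0 := 69 | P0:M(69), P1:I, P2:I, P3:I | bus: BusRdX
[2] P1: load  L0 | P0:S(69), P1:S(69), P2:I, P3:I | bus: BusRd,Flush
[3] P3: load  L2 | P0:I, P1:I, P2:I, P3:S(50) | bus: BusRd
[4] P1: store L0 := 66 | P0:I, P1:M(66), P2:I, P3:I | bus: BusRdX
[5] P1: load  L6 | P0:I, P1:S(40), P2:I, P3:I | bus: BusRd
[6] P1: store L0 := 70 | P0:I, P1:M(70), P2:I, P3:I | bus: none
[7] P1: load  L2 | P0:I, P1:S(50), P2:I, P3:S(50) | bus: BusRd
[8] P2: store L1 := 61 | P0:I, P1:I, P2:M(61), P3:I | bus: BusRdX
[9] P2: load  L4 | P0:I, P1:I, P2:S(40), P3:I | bus: BusRd
[10] P1: load  L5 | P0:I, P1:S(90), P2:I, P3:I | bus: BusRd
[11] P2: store L0 := 1 | P0:I, P1:I, P2:M(1), P3:I | bus: BusRdX,Flush
[12] P3: load  L0 | P0:I, P1:I, P2:S(1), P3:S(1) | bus: BusRd,Flush
[13] P1: store L0 := 18 | P0:I, P1:M(18), P2:I, P3:I | bus: BusRdX
[14] P0: load  L2 | P0:S(50), P1:S(50), P2:I, P3:S(50) | bus: BusRd
[15] P3: load  L0 | P0:I, P1:S(18), P2:I, P3:S(18) | bus: BusRd,Flush
[16] P1: load  L3 | P0:I, P1:S(90), P2:I, P3:I | bus: BusRd
[17] P1: load  L2 | P0:S(50), P1:S(50), P2:I, P3:S(50) | bus: none
[18] P3: store L4 := 15 | P0:I, P1:I, P2:I, P3:M(15) | bus: BusRdX
[19] P1: load  L0 | P0:I, P1:S(18), P2:I, P3:S(18) | bus: none
[20] P1: store L3 := 29 | P0:I, P1:M(29), P2:I, P3:I | bus: BusRdX
[21] P1: load  L0 | P0:I, P1:S(18), P2:I, P3:S(18) | bus: none
[22] P0: load  L0 | P0:S(18), P1:S(18), P2:I, P3:S(18) | bus: BusRd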